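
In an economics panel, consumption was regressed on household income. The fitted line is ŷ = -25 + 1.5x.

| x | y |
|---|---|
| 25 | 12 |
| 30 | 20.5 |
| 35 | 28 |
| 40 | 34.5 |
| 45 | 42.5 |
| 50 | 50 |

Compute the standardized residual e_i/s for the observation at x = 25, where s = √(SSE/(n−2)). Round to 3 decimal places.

x=25: ŷ = -25 + 1.5·25 = 12.5; e = 12 − 12.5 = -0.5
x=30: ŷ = -25 + 1.5·30 = 20; e = 20.5 − 20 = 0.5
x=35: ŷ = -25 + 1.5·35 = 27.5; e = 28 − 27.5 = 0.5
x=40: ŷ = -25 + 1.5·40 = 35; e = 34.5 − 35 = -0.5
x=45: ŷ = -25 + 1.5·45 = 42.5; e = 42.5 − 42.5 = 0
x=50: ŷ = -25 + 1.5·50 = 50; e = 50 − 50 = 0
SSE = 0.25 + 0.25 + 0.25 + 0.25 + 0 + 0 = 1
s = √(1/4) = 0.5
e/s = -0.5 / 0.5 = -1.000

-1.000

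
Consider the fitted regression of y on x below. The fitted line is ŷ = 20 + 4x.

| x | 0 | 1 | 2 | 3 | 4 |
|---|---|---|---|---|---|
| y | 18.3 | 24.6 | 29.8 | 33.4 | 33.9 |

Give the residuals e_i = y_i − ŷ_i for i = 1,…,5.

-1.7, 0.6, 1.8, 1.4, -2.1

x=0: ŷ = 20 + 4·0 = 20; e = 18.3 − 20 = -1.7
x=1: ŷ = 20 + 4·1 = 24; e = 24.6 − 24 = 0.6
x=2: ŷ = 20 + 4·2 = 28; e = 29.8 − 28 = 1.8
x=3: ŷ = 20 + 4·3 = 32; e = 33.4 − 32 = 1.4
x=4: ŷ = 20 + 4·4 = 36; e = 33.9 − 36 = -2.1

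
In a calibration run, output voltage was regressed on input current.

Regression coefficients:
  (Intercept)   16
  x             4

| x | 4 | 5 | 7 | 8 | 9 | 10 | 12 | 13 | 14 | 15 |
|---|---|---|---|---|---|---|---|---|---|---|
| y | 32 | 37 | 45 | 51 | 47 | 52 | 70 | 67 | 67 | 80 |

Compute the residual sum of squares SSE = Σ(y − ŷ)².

SSE = 130

x=4: ŷ = 16 + 4·4 = 32; r = 32 − 32 = 0
x=5: ŷ = 16 + 4·5 = 36; r = 37 − 36 = 1
x=7: ŷ = 16 + 4·7 = 44; r = 45 − 44 = 1
x=8: ŷ = 16 + 4·8 = 48; r = 51 − 48 = 3
x=9: ŷ = 16 + 4·9 = 52; r = 47 − 52 = -5
x=10: ŷ = 16 + 4·10 = 56; r = 52 − 56 = -4
x=12: ŷ = 16 + 4·12 = 64; r = 70 − 64 = 6
x=13: ŷ = 16 + 4·13 = 68; r = 67 − 68 = -1
x=14: ŷ = 16 + 4·14 = 72; r = 67 − 72 = -5
x=15: ŷ = 16 + 4·15 = 76; r = 80 − 76 = 4
SSE = 0 + 1 + 1 + 9 + 25 + 16 + 36 + 1 + 25 + 16 = 130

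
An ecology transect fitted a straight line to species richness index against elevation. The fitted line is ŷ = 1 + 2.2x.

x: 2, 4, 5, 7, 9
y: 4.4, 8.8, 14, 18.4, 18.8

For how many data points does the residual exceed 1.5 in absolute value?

x=2: ŷ = 1 + 2.2·2 = 5.4; e = 4.4 − 5.4 = -1
x=4: ŷ = 1 + 2.2·4 = 9.8; e = 8.8 − 9.8 = -1
x=5: ŷ = 1 + 2.2·5 = 12; e = 14 − 12 = 2
x=7: ŷ = 1 + 2.2·7 = 16.4; e = 18.4 − 16.4 = 2
x=9: ŷ = 1 + 2.2·9 = 20.8; e = 18.8 − 20.8 = -2
|e| > 1.5: x=5 (|e|=2), x=7 (|e|=2), x=9 (|e|=2) → 3

3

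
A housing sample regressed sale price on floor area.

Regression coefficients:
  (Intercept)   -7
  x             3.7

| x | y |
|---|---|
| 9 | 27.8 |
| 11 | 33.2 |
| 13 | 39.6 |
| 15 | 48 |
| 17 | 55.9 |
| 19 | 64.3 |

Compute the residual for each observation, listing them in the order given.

1.5, -0.5, -1.5, -0.5, 0, 1

x=9: ŷ = -7 + 3.7·9 = 26.3; r = 27.8 − 26.3 = 1.5
x=11: ŷ = -7 + 3.7·11 = 33.7; r = 33.2 − 33.7 = -0.5
x=13: ŷ = -7 + 3.7·13 = 41.1; r = 39.6 − 41.1 = -1.5
x=15: ŷ = -7 + 3.7·15 = 48.5; r = 48 − 48.5 = -0.5
x=17: ŷ = -7 + 3.7·17 = 55.9; r = 55.9 − 55.9 = 0
x=19: ŷ = -7 + 3.7·19 = 63.3; r = 64.3 − 63.3 = 1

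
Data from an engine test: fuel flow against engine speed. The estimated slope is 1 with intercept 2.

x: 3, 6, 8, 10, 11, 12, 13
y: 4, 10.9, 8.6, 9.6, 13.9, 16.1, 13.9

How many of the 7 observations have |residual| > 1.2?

4

x=3: ŷ = 2 + 3 = 5; r = 4 − 5 = -1
x=6: ŷ = 2 + 6 = 8; r = 10.9 − 8 = 2.9
x=8: ŷ = 2 + 8 = 10; r = 8.6 − 10 = -1.4
x=10: ŷ = 2 + 10 = 12; r = 9.6 − 12 = -2.4
x=11: ŷ = 2 + 11 = 13; r = 13.9 − 13 = 0.9
x=12: ŷ = 2 + 12 = 14; r = 16.1 − 14 = 2.1
x=13: ŷ = 2 + 13 = 15; r = 13.9 − 15 = -1.1
|r| > 1.2: x=6 (|r|=2.9), x=8 (|r|=1.4), x=10 (|r|=2.4), x=12 (|r|=2.1) → 4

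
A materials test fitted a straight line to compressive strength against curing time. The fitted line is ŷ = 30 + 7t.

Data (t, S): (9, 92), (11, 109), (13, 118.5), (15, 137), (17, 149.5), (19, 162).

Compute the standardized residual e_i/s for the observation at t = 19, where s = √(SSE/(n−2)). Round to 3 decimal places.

-0.492

t=9: ŷ = 30 + 7·9 = 93; e = 92 − 93 = -1
t=11: ŷ = 30 + 7·11 = 107; e = 109 − 107 = 2
t=13: ŷ = 30 + 7·13 = 121; e = 118.5 − 121 = -2.5
t=15: ŷ = 30 + 7·15 = 135; e = 137 − 135 = 2
t=17: ŷ = 30 + 7·17 = 149; e = 149.5 − 149 = 0.5
t=19: ŷ = 30 + 7·19 = 163; e = 162 − 163 = -1
SSE = 1 + 4 + 6.25 + 4 + 0.25 + 1 = 16.5
s = √(16.5/4) = 2.03101
e/s = -1 / 2.03101 = -0.492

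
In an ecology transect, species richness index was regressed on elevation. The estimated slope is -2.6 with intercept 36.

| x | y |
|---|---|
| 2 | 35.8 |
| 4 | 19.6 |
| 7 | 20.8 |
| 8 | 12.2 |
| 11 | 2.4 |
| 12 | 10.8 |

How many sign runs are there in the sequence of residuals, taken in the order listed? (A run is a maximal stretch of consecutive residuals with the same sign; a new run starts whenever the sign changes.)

5 runs

x=2: ŷ = 36 − 2.6·2 = 30.8; e = 35.8 − 30.8 = 5
x=4: ŷ = 36 − 2.6·4 = 25.6; e = 19.6 − 25.6 = -6
x=7: ŷ = 36 − 2.6·7 = 17.8; e = 20.8 − 17.8 = 3
x=8: ŷ = 36 − 2.6·8 = 15.2; e = 12.2 − 15.2 = -3
x=11: ŷ = 36 − 2.6·11 = 7.4; e = 2.4 − 7.4 = -5
x=12: ŷ = 36 − 2.6·12 = 4.8; e = 10.8 − 4.8 = 6
Signs: + − + − − +
Runs: +×1, −×1, +×1, −×2, +×1 → 5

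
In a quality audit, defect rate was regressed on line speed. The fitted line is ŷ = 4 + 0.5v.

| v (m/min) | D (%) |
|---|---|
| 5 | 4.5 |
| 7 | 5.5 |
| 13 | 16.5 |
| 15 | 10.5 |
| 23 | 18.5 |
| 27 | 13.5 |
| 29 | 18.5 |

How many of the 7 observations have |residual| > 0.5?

6

v=5: ŷ = 4 + 0.5·5 = 6.5; e = 4.5 − 6.5 = -2
v=7: ŷ = 4 + 0.5·7 = 7.5; e = 5.5 − 7.5 = -2
v=13: ŷ = 4 + 0.5·13 = 10.5; e = 16.5 − 10.5 = 6
v=15: ŷ = 4 + 0.5·15 = 11.5; e = 10.5 − 11.5 = -1
v=23: ŷ = 4 + 0.5·23 = 15.5; e = 18.5 − 15.5 = 3
v=27: ŷ = 4 + 0.5·27 = 17.5; e = 13.5 − 17.5 = -4
v=29: ŷ = 4 + 0.5·29 = 18.5; e = 18.5 − 18.5 = 0
|e| > 0.5: v=5 (|e|=2), v=7 (|e|=2), v=13 (|e|=6), v=15 (|e|=1), v=23 (|e|=3), v=27 (|e|=4) → 6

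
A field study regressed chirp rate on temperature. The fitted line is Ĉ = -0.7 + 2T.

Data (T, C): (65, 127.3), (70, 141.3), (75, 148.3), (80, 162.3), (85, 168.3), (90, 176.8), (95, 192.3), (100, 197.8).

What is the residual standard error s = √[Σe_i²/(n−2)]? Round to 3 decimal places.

s = 2.466

T=65: Ĉ = -0.7 + 2·65 = 129.3; e = 127.3 − 129.3 = -2
T=70: Ĉ = -0.7 + 2·70 = 139.3; e = 141.3 − 139.3 = 2
T=75: Ĉ = -0.7 + 2·75 = 149.3; e = 148.3 − 149.3 = -1
T=80: Ĉ = -0.7 + 2·80 = 159.3; e = 162.3 − 159.3 = 3
T=85: Ĉ = -0.7 + 2·85 = 169.3; e = 168.3 − 169.3 = -1
T=90: Ĉ = -0.7 + 2·90 = 179.3; e = 176.8 − 179.3 = -2.5
T=95: Ĉ = -0.7 + 2·95 = 189.3; e = 192.3 − 189.3 = 3
T=100: Ĉ = -0.7 + 2·100 = 199.3; e = 197.8 − 199.3 = -1.5
SSE = 4 + 4 + 1 + 9 + 1 + 6.25 + 9 + 2.25 = 36.5
s = √(36.5/6) = √6.08333 ≈ 2.466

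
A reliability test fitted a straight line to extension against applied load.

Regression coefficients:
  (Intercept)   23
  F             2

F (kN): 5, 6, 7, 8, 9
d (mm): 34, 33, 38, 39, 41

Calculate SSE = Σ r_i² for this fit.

F=5: ŷ = 23 + 2·5 = 33; r = 34 − 33 = 1
F=6: ŷ = 23 + 2·6 = 35; r = 33 − 35 = -2
F=7: ŷ = 23 + 2·7 = 37; r = 38 − 37 = 1
F=8: ŷ = 23 + 2·8 = 39; r = 39 − 39 = 0
F=9: ŷ = 23 + 2·9 = 41; r = 41 − 41 = 0
SSE = 1 + 4 + 1 + 0 + 0 = 6

SSE = 6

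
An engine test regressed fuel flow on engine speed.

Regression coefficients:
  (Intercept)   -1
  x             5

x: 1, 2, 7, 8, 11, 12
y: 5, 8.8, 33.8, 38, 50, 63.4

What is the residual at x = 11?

e = -4

ŷ = -1 + 5·11 = 54
e = 50 − 54 = -4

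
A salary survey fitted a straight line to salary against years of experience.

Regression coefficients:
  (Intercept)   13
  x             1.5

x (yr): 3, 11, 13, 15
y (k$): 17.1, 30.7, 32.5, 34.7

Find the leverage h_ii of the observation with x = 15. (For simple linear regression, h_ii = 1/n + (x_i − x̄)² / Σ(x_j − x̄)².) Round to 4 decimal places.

x̄ = (3 + 11 + 13 + 15)/4 = 10.5
Σ(x − x̄)² = 56.25 + 0.25 + 6.25 + 20.25 = 83
h = 1/4 + (4.5)²/83 = 0.25 + 0.243976 = 0.4940

h = 0.4940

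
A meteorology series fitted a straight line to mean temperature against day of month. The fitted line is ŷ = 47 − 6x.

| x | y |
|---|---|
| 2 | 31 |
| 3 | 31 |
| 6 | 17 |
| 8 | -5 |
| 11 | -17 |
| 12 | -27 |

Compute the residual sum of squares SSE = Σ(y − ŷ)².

SSE = 80

x=2: ŷ = 47 − 6·2 = 35; r = 31 − 35 = -4
x=3: ŷ = 47 − 6·3 = 29; r = 31 − 29 = 2
x=6: ŷ = 47 − 6·6 = 11; r = 17 − 11 = 6
x=8: ŷ = 47 − 6·8 = -1; r = -5 − (-1) = -4
x=11: ŷ = 47 − 6·11 = -19; r = -17 − (-19) = 2
x=12: ŷ = 47 − 6·12 = -25; r = -27 − (-25) = -2
SSE = 16 + 4 + 36 + 16 + 4 + 4 = 80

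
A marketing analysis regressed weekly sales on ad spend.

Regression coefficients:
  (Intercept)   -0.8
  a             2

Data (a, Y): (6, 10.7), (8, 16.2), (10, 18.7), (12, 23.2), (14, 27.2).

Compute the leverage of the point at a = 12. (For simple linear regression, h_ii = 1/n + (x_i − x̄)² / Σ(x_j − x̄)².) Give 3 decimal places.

ā = (6 + 8 + 10 + 12 + 14)/5 = 10
Σ(a − ā)² = 16 + 4 + 0 + 4 + 16 = 40
h = 1/5 + (2)²/40 = 0.2 + 0.1 = 0.300

h = 0.300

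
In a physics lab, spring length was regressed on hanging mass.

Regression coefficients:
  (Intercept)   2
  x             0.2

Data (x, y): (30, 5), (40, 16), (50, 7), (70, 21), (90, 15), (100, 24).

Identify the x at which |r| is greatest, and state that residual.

x=30: ŷ = 2 + 0.2·30 = 8; r = 5 − 8 = -3
x=40: ŷ = 2 + 0.2·40 = 10; r = 16 − 10 = 6
x=50: ŷ = 2 + 0.2·50 = 12; r = 7 − 12 = -5
x=70: ŷ = 2 + 0.2·70 = 16; r = 21 − 16 = 5
x=90: ŷ = 2 + 0.2·90 = 20; r = 15 − 20 = -5
x=100: ŷ = 2 + 0.2·100 = 22; r = 24 − 22 = 2
Largest |r| is 6 at x = 40, residual 6.

x = 40, r = 6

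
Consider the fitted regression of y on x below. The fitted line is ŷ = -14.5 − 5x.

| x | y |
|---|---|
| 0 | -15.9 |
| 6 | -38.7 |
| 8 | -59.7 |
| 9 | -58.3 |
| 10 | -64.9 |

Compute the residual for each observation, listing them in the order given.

-1.4, 5.8, -5.2, 1.2, -0.4

x=0: ŷ = -14.5 − 5·0 = -14.5; r = -15.9 − (-14.5) = -1.4
x=6: ŷ = -14.5 − 5·6 = -44.5; r = -38.7 − (-44.5) = 5.8
x=8: ŷ = -14.5 − 5·8 = -54.5; r = -59.7 − (-54.5) = -5.2
x=9: ŷ = -14.5 − 5·9 = -59.5; r = -58.3 − (-59.5) = 1.2
x=10: ŷ = -14.5 − 5·10 = -64.5; r = -64.9 − (-64.5) = -0.4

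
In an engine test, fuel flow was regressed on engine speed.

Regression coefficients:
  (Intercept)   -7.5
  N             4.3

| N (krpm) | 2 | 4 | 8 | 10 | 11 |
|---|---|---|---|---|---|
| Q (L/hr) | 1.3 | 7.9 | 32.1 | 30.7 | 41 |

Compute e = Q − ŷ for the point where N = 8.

e = 5.2

ŷ = -7.5 + 4.3·8 = 26.9
e = 32.1 − 26.9 = 5.2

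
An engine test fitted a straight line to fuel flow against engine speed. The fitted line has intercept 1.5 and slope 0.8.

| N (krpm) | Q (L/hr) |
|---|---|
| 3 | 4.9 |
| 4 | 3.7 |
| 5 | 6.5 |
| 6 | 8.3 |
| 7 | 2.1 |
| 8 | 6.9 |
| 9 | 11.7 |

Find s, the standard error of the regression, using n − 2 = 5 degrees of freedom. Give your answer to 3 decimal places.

s = 2.898

N=3: ŷ = 1.5 + 0.8·3 = 3.9; r = 4.9 − 3.9 = 1
N=4: ŷ = 1.5 + 0.8·4 = 4.7; r = 3.7 − 4.7 = -1
N=5: ŷ = 1.5 + 0.8·5 = 5.5; r = 6.5 − 5.5 = 1
N=6: ŷ = 1.5 + 0.8·6 = 6.3; r = 8.3 − 6.3 = 2
N=7: ŷ = 1.5 + 0.8·7 = 7.1; r = 2.1 − 7.1 = -5
N=8: ŷ = 1.5 + 0.8·8 = 7.9; r = 6.9 − 7.9 = -1
N=9: ŷ = 1.5 + 0.8·9 = 8.7; r = 11.7 − 8.7 = 3
SSE = 1 + 1 + 1 + 4 + 25 + 1 + 9 = 42
s = √(42/5) = √8.4 ≈ 2.898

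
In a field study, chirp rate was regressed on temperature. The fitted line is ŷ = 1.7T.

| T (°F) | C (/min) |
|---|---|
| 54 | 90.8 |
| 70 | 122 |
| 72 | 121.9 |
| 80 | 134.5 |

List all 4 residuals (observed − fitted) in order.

T=54: ŷ = 1.7·54 = 91.8; r = 90.8 − 91.8 = -1
T=70: ŷ = 1.7·70 = 119; r = 122 − 119 = 3
T=72: ŷ = 1.7·72 = 122.4; r = 121.9 − 122.4 = -0.5
T=80: ŷ = 1.7·80 = 136; r = 134.5 − 136 = -1.5

-1, 3, -0.5, -1.5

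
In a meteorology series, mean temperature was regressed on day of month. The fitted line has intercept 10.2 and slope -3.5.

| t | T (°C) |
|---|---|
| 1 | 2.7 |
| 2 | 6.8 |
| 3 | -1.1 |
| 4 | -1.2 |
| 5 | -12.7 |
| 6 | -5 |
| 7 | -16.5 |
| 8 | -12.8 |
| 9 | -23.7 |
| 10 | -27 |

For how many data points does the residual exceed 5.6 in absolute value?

t=1: ŷ = 10.2 − 3.5·1 = 6.7; r = 2.7 − 6.7 = -4
t=2: ŷ = 10.2 − 3.5·2 = 3.2; r = 6.8 − 3.2 = 3.6
t=3: ŷ = 10.2 − 3.5·3 = -0.3; r = -1.1 − (-0.3) = -0.8
t=4: ŷ = 10.2 − 3.5·4 = -3.8; r = -1.2 − (-3.8) = 2.6
t=5: ŷ = 10.2 − 3.5·5 = -7.3; r = -12.7 − (-7.3) = -5.4
t=6: ŷ = 10.2 − 3.5·6 = -10.8; r = -5 − (-10.8) = 5.8
t=7: ŷ = 10.2 − 3.5·7 = -14.3; r = -16.5 − (-14.3) = -2.2
t=8: ŷ = 10.2 − 3.5·8 = -17.8; r = -12.8 − (-17.8) = 5
t=9: ŷ = 10.2 − 3.5·9 = -21.3; r = -23.7 − (-21.3) = -2.4
t=10: ŷ = 10.2 − 3.5·10 = -24.8; r = -27 − (-24.8) = -2.2
|r| > 5.6: t=6 (|r|=5.8) → 1

1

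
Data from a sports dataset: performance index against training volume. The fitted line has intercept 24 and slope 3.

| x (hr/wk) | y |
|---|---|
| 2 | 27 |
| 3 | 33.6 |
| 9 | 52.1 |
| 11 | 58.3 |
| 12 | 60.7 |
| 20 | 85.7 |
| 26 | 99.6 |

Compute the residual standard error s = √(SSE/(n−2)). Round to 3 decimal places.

x=2: ŷ = 24 + 3·2 = 30; e = 27 − 30 = -3
x=3: ŷ = 24 + 3·3 = 33; e = 33.6 − 33 = 0.6
x=9: ŷ = 24 + 3·9 = 51; e = 52.1 − 51 = 1.1
x=11: ŷ = 24 + 3·11 = 57; e = 58.3 − 57 = 1.3
x=12: ŷ = 24 + 3·12 = 60; e = 60.7 − 60 = 0.7
x=20: ŷ = 24 + 3·20 = 84; e = 85.7 − 84 = 1.7
x=26: ŷ = 24 + 3·26 = 102; e = 99.6 − 102 = -2.4
SSE = 9 + 0.36 + 1.21 + 1.69 + 0.49 + 2.89 + 5.76 = 21.4
s = √(21.4/5) = √4.28 ≈ 2.069

s = 2.069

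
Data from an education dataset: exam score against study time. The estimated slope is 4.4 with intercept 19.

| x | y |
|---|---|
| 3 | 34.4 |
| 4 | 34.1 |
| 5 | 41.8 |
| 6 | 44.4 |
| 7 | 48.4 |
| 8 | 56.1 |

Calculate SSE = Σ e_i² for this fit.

x=3: ŷ = 19 + 4.4·3 = 32.2; e = 34.4 − 32.2 = 2.2
x=4: ŷ = 19 + 4.4·4 = 36.6; e = 34.1 − 36.6 = -2.5
x=5: ŷ = 19 + 4.4·5 = 41; e = 41.8 − 41 = 0.8
x=6: ŷ = 19 + 4.4·6 = 45.4; e = 44.4 − 45.4 = -1
x=7: ŷ = 19 + 4.4·7 = 49.8; e = 48.4 − 49.8 = -1.4
x=8: ŷ = 19 + 4.4·8 = 54.2; e = 56.1 − 54.2 = 1.9
SSE = 4.84 + 6.25 + 0.64 + 1 + 1.96 + 3.61 = 18.3

SSE = 18.3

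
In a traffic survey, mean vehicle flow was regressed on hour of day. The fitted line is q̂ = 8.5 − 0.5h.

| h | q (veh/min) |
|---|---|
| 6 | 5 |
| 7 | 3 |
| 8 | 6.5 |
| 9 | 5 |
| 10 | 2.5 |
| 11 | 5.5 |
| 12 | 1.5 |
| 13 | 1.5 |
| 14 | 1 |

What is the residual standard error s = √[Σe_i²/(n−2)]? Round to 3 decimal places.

s = 1.604

h=6: q̂ = 8.5 − 0.5·6 = 5.5; e = 5 − 5.5 = -0.5
h=7: q̂ = 8.5 − 0.5·7 = 5; e = 3 − 5 = -2
h=8: q̂ = 8.5 − 0.5·8 = 4.5; e = 6.5 − 4.5 = 2
h=9: q̂ = 8.5 − 0.5·9 = 4; e = 5 − 4 = 1
h=10: q̂ = 8.5 − 0.5·10 = 3.5; e = 2.5 − 3.5 = -1
h=11: q̂ = 8.5 − 0.5·11 = 3; e = 5.5 − 3 = 2.5
h=12: q̂ = 8.5 − 0.5·12 = 2.5; e = 1.5 − 2.5 = -1
h=13: q̂ = 8.5 − 0.5·13 = 2; e = 1.5 − 2 = -0.5
h=14: q̂ = 8.5 − 0.5·14 = 1.5; e = 1 − 1.5 = -0.5
SSE = 0.25 + 4 + 4 + 1 + 1 + 6.25 + 1 + 0.25 + 0.25 = 18
s = √(18/7) = √2.57143 ≈ 1.604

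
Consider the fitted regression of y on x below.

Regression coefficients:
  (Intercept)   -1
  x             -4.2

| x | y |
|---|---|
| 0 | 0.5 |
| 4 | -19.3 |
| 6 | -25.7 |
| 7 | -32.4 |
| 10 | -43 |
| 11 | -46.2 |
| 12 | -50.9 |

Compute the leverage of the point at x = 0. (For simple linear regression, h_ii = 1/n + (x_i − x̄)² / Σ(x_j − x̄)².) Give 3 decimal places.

h = 0.612

x̄ = (0 + 4 + 6 + 7 + 10 + 11 + 12)/7 = 7.14286
Σ(x − x̄)² = 51.0204 + 9.87755 + 1.30612 + 0.0204082 + 8.16327 + 14.8776 + 23.5918 = 108.857
h = 1/7 + (-7.14286)²/108.857 = 0.142857 + 0.468691 = 0.612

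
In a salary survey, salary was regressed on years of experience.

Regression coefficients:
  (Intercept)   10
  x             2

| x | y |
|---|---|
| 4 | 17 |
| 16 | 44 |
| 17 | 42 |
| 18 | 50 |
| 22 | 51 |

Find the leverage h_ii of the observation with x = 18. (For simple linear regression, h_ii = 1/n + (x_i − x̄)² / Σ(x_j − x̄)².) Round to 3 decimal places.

x̄ = (4 + 16 + 17 + 18 + 22)/5 = 15.4
Σ(x − x̄)² = 129.96 + 0.36 + 2.56 + 6.76 + 43.56 = 183.2
h = 1/5 + (2.6)²/183.2 = 0.2 + 0.0368996 = 0.237

h = 0.237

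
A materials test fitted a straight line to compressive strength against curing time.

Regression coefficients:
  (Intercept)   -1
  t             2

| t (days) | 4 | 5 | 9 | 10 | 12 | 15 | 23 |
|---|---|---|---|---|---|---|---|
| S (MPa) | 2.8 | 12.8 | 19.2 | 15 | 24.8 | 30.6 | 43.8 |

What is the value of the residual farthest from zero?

t=4: Ŝ = -1 + 2·4 = 7; r = 2.8 − 7 = -4.2
t=5: Ŝ = -1 + 2·5 = 9; r = 12.8 − 9 = 3.8
t=9: Ŝ = -1 + 2·9 = 17; r = 19.2 − 17 = 2.2
t=10: Ŝ = -1 + 2·10 = 19; r = 15 − 19 = -4
t=12: Ŝ = -1 + 2·12 = 23; r = 24.8 − 23 = 1.8
t=15: Ŝ = -1 + 2·15 = 29; r = 30.6 − 29 = 1.6
t=23: Ŝ = -1 + 2·23 = 45; r = 43.8 − 45 = -1.2
Largest |r| is 4.2 at t = 4, residual -4.2.

r = -4.2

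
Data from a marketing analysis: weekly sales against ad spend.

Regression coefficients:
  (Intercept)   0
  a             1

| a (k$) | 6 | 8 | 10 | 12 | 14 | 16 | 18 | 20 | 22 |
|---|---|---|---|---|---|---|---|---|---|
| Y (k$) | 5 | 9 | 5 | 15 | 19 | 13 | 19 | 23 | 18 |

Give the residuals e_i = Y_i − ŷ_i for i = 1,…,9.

-1, 1, -5, 3, 5, -3, 1, 3, -4

a=6: ŷ = 6 = 6; e = 5 − 6 = -1
a=8: ŷ = 8 = 8; e = 9 − 8 = 1
a=10: ŷ = 10 = 10; e = 5 − 10 = -5
a=12: ŷ = 12 = 12; e = 15 − 12 = 3
a=14: ŷ = 14 = 14; e = 19 − 14 = 5
a=16: ŷ = 16 = 16; e = 13 − 16 = -3
a=18: ŷ = 18 = 18; e = 19 − 18 = 1
a=20: ŷ = 20 = 20; e = 23 − 20 = 3
a=22: ŷ = 22 = 22; e = 18 − 22 = -4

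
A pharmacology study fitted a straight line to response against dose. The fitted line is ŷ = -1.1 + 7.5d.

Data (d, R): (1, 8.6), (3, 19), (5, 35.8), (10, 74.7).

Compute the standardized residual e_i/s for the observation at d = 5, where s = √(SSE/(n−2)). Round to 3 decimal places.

-0.249

d=1: ŷ = -1.1 + 7.5·1 = 6.4; e = 8.6 − 6.4 = 2.2
d=3: ŷ = -1.1 + 7.5·3 = 21.4; e = 19 − 21.4 = -2.4
d=5: ŷ = -1.1 + 7.5·5 = 36.4; e = 35.8 − 36.4 = -0.6
d=10: ŷ = -1.1 + 7.5·10 = 73.9; e = 74.7 − 73.9 = 0.8
SSE = 4.84 + 5.76 + 0.36 + 0.64 = 11.6
s = √(11.6/2) = 2.40832
e/s = -0.6 / 2.40832 = -0.249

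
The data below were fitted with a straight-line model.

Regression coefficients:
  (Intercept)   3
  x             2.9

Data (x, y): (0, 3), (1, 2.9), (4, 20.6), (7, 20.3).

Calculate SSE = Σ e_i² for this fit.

x=0: ŷ = 3 + 2.9·0 = 3; e = 3 − 3 = 0
x=1: ŷ = 3 + 2.9·1 = 5.9; e = 2.9 − 5.9 = -3
x=4: ŷ = 3 + 2.9·4 = 14.6; e = 20.6 − 14.6 = 6
x=7: ŷ = 3 + 2.9·7 = 23.3; e = 20.3 − 23.3 = -3
SSE = 0 + 9 + 36 + 9 = 54

SSE = 54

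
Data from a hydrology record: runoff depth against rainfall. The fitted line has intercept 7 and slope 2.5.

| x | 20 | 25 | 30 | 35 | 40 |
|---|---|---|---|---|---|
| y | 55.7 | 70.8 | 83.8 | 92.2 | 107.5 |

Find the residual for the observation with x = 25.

r = 1.3

ŷ = 7 + 2.5·25 = 69.5
r = 70.8 − 69.5 = 1.3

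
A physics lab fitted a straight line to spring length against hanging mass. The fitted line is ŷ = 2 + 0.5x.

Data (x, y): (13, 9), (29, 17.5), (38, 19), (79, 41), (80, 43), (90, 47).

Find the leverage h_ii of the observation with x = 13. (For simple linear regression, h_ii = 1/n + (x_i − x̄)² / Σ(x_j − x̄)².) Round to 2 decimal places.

h = 0.51

x̄ = (13 + 29 + 38 + 79 + 80 + 90)/6 = 54.8333
Σ(x − x̄)² = 1750.03 + 667.361 + 283.361 + 584.028 + 633.361 + 1236.69 = 5154.83
h = 1/6 + (-41.8333)²/5154.83 = 0.166667 + 0.339493 = 0.51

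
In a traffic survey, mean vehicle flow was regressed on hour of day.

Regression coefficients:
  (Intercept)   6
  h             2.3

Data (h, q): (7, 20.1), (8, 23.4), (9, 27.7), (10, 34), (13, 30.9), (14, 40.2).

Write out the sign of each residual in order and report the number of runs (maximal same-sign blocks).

h=7: q̂ = 6 + 2.3·7 = 22.1; e = 20.1 − 22.1 = -2
h=8: q̂ = 6 + 2.3·8 = 24.4; e = 23.4 − 24.4 = -1
h=9: q̂ = 6 + 2.3·9 = 26.7; e = 27.7 − 26.7 = 1
h=10: q̂ = 6 + 2.3·10 = 29; e = 34 − 29 = 5
h=13: q̂ = 6 + 2.3·13 = 35.9; e = 30.9 − 35.9 = -5
h=14: q̂ = 6 + 2.3·14 = 38.2; e = 40.2 − 38.2 = 2
Signs: − − + + − +
Runs: −×2, +×2, −×1, +×1 → 4

4 runs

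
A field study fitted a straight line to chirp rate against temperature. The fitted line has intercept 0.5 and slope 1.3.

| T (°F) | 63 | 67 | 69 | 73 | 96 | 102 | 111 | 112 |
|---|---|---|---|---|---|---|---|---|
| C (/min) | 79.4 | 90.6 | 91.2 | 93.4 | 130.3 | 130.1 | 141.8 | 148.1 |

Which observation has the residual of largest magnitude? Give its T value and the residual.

T = 96, e = 5

T=63: Ĉ = 0.5 + 1.3·63 = 82.4; e = 79.4 − 82.4 = -3
T=67: Ĉ = 0.5 + 1.3·67 = 87.6; e = 90.6 − 87.6 = 3
T=69: Ĉ = 0.5 + 1.3·69 = 90.2; e = 91.2 − 90.2 = 1
T=73: Ĉ = 0.5 + 1.3·73 = 95.4; e = 93.4 − 95.4 = -2
T=96: Ĉ = 0.5 + 1.3·96 = 125.3; e = 130.3 − 125.3 = 5
T=102: Ĉ = 0.5 + 1.3·102 = 133.1; e = 130.1 − 133.1 = -3
T=111: Ĉ = 0.5 + 1.3·111 = 144.8; e = 141.8 − 144.8 = -3
T=112: Ĉ = 0.5 + 1.3·112 = 146.1; e = 148.1 − 146.1 = 2
Largest |e| is 5 at T = 96, residual 5.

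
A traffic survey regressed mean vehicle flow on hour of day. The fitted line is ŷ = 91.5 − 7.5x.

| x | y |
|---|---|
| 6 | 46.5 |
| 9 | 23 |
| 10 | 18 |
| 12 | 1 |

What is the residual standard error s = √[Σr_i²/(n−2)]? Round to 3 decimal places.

x=6: ŷ = 91.5 − 7.5·6 = 46.5; r = 46.5 − 46.5 = 0
x=9: ŷ = 91.5 − 7.5·9 = 24; r = 23 − 24 = -1
x=10: ŷ = 91.5 − 7.5·10 = 16.5; r = 18 − 16.5 = 1.5
x=12: ŷ = 91.5 − 7.5·12 = 1.5; r = 1 − 1.5 = -0.5
SSE = 0 + 1 + 2.25 + 0.25 = 3.5
s = √(3.5/2) = √1.75 ≈ 1.323

s = 1.323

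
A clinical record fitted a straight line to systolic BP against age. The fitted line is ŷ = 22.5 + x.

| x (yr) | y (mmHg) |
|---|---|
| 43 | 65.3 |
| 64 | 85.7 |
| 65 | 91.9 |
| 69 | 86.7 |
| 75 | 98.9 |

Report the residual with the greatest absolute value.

x=43: ŷ = 22.5 + 43 = 65.5; e = 65.3 − 65.5 = -0.2
x=64: ŷ = 22.5 + 64 = 86.5; e = 85.7 − 86.5 = -0.8
x=65: ŷ = 22.5 + 65 = 87.5; e = 91.9 − 87.5 = 4.4
x=69: ŷ = 22.5 + 69 = 91.5; e = 86.7 − 91.5 = -4.8
x=75: ŷ = 22.5 + 75 = 97.5; e = 98.9 − 97.5 = 1.4
Largest |e| is 4.8 at x = 69, residual -4.8.

e = -4.8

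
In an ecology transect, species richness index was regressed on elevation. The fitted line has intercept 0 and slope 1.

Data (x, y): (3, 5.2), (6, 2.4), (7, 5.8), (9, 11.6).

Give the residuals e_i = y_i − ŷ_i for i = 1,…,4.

2.2, -3.6, -1.2, 2.6

x=3: ŷ = 3 = 3; e = 5.2 − 3 = 2.2
x=6: ŷ = 6 = 6; e = 2.4 − 6 = -3.6
x=7: ŷ = 7 = 7; e = 5.8 − 7 = -1.2
x=9: ŷ = 9 = 9; e = 11.6 − 9 = 2.6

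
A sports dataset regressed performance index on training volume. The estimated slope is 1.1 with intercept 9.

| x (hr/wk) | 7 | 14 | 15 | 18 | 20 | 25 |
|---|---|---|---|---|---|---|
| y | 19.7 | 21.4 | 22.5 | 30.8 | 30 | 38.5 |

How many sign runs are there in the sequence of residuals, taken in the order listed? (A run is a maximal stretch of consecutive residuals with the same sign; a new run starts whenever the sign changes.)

x=7: ŷ = 9 + 1.1·7 = 16.7; r = 19.7 − 16.7 = 3
x=14: ŷ = 9 + 1.1·14 = 24.4; r = 21.4 − 24.4 = -3
x=15: ŷ = 9 + 1.1·15 = 25.5; r = 22.5 − 25.5 = -3
x=18: ŷ = 9 + 1.1·18 = 28.8; r = 30.8 − 28.8 = 2
x=20: ŷ = 9 + 1.1·20 = 31; r = 30 − 31 = -1
x=25: ŷ = 9 + 1.1·25 = 36.5; r = 38.5 − 36.5 = 2
Signs: + − − + − +
Runs: +×1, −×2, +×1, −×1, +×1 → 5

5 runs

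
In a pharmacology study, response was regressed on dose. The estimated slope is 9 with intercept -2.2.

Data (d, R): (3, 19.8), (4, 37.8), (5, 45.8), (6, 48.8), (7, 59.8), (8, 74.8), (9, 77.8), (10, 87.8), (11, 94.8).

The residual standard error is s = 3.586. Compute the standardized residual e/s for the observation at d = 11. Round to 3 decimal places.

ŷ = -2.2 + 9·11 = 96.8
e = 94.8 − 96.8 = -2
e/s = -2 / 3.586 = -0.558

-0.558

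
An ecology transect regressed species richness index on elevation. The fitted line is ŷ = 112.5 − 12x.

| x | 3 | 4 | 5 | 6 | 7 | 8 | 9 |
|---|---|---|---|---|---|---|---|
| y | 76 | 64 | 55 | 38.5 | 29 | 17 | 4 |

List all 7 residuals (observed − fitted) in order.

-0.5, -0.5, 2.5, -2, 0.5, 0.5, -0.5

x=3: ŷ = 112.5 − 12·3 = 76.5; r = 76 − 76.5 = -0.5
x=4: ŷ = 112.5 − 12·4 = 64.5; r = 64 − 64.5 = -0.5
x=5: ŷ = 112.5 − 12·5 = 52.5; r = 55 − 52.5 = 2.5
x=6: ŷ = 112.5 − 12·6 = 40.5; r = 38.5 − 40.5 = -2
x=7: ŷ = 112.5 − 12·7 = 28.5; r = 29 − 28.5 = 0.5
x=8: ŷ = 112.5 − 12·8 = 16.5; r = 17 − 16.5 = 0.5
x=9: ŷ = 112.5 − 12·9 = 4.5; r = 4 − 4.5 = -0.5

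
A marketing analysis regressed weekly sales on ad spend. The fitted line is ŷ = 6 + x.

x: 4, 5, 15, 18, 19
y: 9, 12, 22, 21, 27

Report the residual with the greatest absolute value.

x=4: ŷ = 6 + 4 = 10; r = 9 − 10 = -1
x=5: ŷ = 6 + 5 = 11; r = 12 − 11 = 1
x=15: ŷ = 6 + 15 = 21; r = 22 − 21 = 1
x=18: ŷ = 6 + 18 = 24; r = 21 − 24 = -3
x=19: ŷ = 6 + 19 = 25; r = 27 − 25 = 2
Largest |r| is 3 at x = 18, residual -3.

r = -3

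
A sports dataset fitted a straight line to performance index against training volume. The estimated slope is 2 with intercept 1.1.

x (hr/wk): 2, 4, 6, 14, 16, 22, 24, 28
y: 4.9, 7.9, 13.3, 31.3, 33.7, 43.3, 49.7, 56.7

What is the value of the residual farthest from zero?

x=2: ŷ = 1.1 + 2·2 = 5.1; e = 4.9 − 5.1 = -0.2
x=4: ŷ = 1.1 + 2·4 = 9.1; e = 7.9 − 9.1 = -1.2
x=6: ŷ = 1.1 + 2·6 = 13.1; e = 13.3 − 13.1 = 0.2
x=14: ŷ = 1.1 + 2·14 = 29.1; e = 31.3 − 29.1 = 2.2
x=16: ŷ = 1.1 + 2·16 = 33.1; e = 33.7 − 33.1 = 0.6
x=22: ŷ = 1.1 + 2·22 = 45.1; e = 43.3 − 45.1 = -1.8
x=24: ŷ = 1.1 + 2·24 = 49.1; e = 49.7 − 49.1 = 0.6
x=28: ŷ = 1.1 + 2·28 = 57.1; e = 56.7 − 57.1 = -0.4
Largest |e| is 2.2 at x = 14, residual 2.2.

e = 2.2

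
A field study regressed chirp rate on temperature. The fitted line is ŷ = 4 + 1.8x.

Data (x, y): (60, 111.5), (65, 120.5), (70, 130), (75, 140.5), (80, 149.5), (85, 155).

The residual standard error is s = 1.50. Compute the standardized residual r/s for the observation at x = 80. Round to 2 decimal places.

1.00

ŷ = 4 + 1.8·80 = 148
r = 149.5 − 148 = 1.5
r/s = 1.5 / 1.50 = 1.00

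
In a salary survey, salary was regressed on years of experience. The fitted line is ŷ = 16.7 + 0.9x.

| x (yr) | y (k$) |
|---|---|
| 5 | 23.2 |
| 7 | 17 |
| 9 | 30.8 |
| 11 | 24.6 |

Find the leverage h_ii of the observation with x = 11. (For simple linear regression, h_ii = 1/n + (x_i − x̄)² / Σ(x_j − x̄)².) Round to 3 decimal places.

x̄ = (5 + 7 + 9 + 11)/4 = 8
Σ(x − x̄)² = 9 + 1 + 1 + 9 = 20
h = 1/4 + (3)²/20 = 0.25 + 0.45 = 0.700

h = 0.700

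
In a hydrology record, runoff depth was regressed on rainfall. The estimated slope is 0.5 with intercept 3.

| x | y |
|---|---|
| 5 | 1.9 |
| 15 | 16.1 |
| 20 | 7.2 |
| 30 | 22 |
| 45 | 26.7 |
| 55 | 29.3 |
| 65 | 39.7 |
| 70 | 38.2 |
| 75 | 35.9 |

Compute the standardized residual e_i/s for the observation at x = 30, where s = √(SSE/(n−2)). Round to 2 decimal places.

x=5: ŷ = 3 + 0.5·5 = 5.5; e = 1.9 − 5.5 = -3.6
x=15: ŷ = 3 + 0.5·15 = 10.5; e = 16.1 − 10.5 = 5.6
x=20: ŷ = 3 + 0.5·20 = 13; e = 7.2 − 13 = -5.8
x=30: ŷ = 3 + 0.5·30 = 18; e = 22 − 18 = 4
x=45: ŷ = 3 + 0.5·45 = 25.5; e = 26.7 − 25.5 = 1.2
x=55: ŷ = 3 + 0.5·55 = 30.5; e = 29.3 − 30.5 = -1.2
x=65: ŷ = 3 + 0.5·65 = 35.5; e = 39.7 − 35.5 = 4.2
x=70: ŷ = 3 + 0.5·70 = 38; e = 38.2 − 38 = 0.2
x=75: ŷ = 3 + 0.5·75 = 40.5; e = 35.9 − 40.5 = -4.6
SSE = 12.96 + 31.36 + 33.64 + 16 + 1.44 + 1.44 + 17.64 + 0.04 + 21.16 = 135.68
s = √(135.68/7) = 4.4026
e/s = 4 / 4.4026 = 0.91

0.91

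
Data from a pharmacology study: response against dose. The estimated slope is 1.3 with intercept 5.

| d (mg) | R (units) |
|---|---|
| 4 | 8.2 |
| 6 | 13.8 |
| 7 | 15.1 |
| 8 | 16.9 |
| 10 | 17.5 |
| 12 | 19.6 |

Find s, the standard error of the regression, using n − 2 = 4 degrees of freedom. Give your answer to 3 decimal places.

d=4: R̂ = 5 + 1.3·4 = 10.2; e = 8.2 − 10.2 = -2
d=6: R̂ = 5 + 1.3·6 = 12.8; e = 13.8 − 12.8 = 1
d=7: R̂ = 5 + 1.3·7 = 14.1; e = 15.1 − 14.1 = 1
d=8: R̂ = 5 + 1.3·8 = 15.4; e = 16.9 − 15.4 = 1.5
d=10: R̂ = 5 + 1.3·10 = 18; e = 17.5 − 18 = -0.5
d=12: R̂ = 5 + 1.3·12 = 20.6; e = 19.6 − 20.6 = -1
SSE = 4 + 1 + 1 + 2.25 + 0.25 + 1 = 9.5
s = √(9.5/4) = √2.375 ≈ 1.541

s = 1.541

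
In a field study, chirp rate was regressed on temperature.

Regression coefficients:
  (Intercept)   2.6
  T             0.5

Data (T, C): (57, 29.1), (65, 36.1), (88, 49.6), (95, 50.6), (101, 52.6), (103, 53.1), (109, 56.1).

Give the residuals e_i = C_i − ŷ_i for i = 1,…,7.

T=57: ŷ = 2.6 + 0.5·57 = 31.1; e = 29.1 − 31.1 = -2
T=65: ŷ = 2.6 + 0.5·65 = 35.1; e = 36.1 − 35.1 = 1
T=88: ŷ = 2.6 + 0.5·88 = 46.6; e = 49.6 − 46.6 = 3
T=95: ŷ = 2.6 + 0.5·95 = 50.1; e = 50.6 − 50.1 = 0.5
T=101: ŷ = 2.6 + 0.5·101 = 53.1; e = 52.6 − 53.1 = -0.5
T=103: ŷ = 2.6 + 0.5·103 = 54.1; e = 53.1 − 54.1 = -1
T=109: ŷ = 2.6 + 0.5·109 = 57.1; e = 56.1 − 57.1 = -1

-2, 1, 3, 0.5, -0.5, -1, -1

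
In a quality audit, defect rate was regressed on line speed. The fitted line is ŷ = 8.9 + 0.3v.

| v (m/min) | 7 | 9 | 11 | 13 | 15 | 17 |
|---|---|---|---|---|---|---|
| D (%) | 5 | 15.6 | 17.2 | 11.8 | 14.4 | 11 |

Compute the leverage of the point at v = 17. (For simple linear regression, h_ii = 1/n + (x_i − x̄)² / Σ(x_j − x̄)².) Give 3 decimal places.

h = 0.524

v̄ = (7 + 9 + 11 + 13 + 15 + 17)/6 = 12
Σ(v − v̄)² = 25 + 9 + 1 + 1 + 9 + 25 = 70
h = 1/6 + (5)²/70 = 0.166667 + 0.357143 = 0.524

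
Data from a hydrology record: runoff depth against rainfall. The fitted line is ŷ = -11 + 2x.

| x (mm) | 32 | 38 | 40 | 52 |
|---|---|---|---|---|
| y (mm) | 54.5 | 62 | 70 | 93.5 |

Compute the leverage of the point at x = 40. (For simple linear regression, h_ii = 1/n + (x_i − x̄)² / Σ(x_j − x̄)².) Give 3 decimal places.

x̄ = (32 + 38 + 40 + 52)/4 = 40.5
Σ(x − x̄)² = 72.25 + 6.25 + 0.25 + 132.25 = 211
h = 1/4 + (-0.5)²/211 = 0.25 + 0.00118483 = 0.251

h = 0.251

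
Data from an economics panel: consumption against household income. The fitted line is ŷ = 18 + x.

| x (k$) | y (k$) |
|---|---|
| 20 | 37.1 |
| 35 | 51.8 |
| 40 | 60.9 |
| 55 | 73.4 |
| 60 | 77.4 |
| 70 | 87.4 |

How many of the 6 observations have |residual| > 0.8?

3

x=20: ŷ = 18 + 20 = 38; r = 37.1 − 38 = -0.9
x=35: ŷ = 18 + 35 = 53; r = 51.8 − 53 = -1.2
x=40: ŷ = 18 + 40 = 58; r = 60.9 − 58 = 2.9
x=55: ŷ = 18 + 55 = 73; r = 73.4 − 73 = 0.4
x=60: ŷ = 18 + 60 = 78; r = 77.4 − 78 = -0.6
x=70: ŷ = 18 + 70 = 88; r = 87.4 − 88 = -0.6
|r| > 0.8: x=20 (|r|=0.9), x=35 (|r|=1.2), x=40 (|r|=2.9) → 3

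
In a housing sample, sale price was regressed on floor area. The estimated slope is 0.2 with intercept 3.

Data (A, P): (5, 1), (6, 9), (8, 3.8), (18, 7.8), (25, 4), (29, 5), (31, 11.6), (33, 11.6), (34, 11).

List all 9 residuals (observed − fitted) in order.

-3, 4.8, -0.8, 1.2, -4, -3.8, 2.4, 2, 1.2

A=5: P̂ = 3 + 0.2·5 = 4; r = 1 − 4 = -3
A=6: P̂ = 3 + 0.2·6 = 4.2; r = 9 − 4.2 = 4.8
A=8: P̂ = 3 + 0.2·8 = 4.6; r = 3.8 − 4.6 = -0.8
A=18: P̂ = 3 + 0.2·18 = 6.6; r = 7.8 − 6.6 = 1.2
A=25: P̂ = 3 + 0.2·25 = 8; r = 4 − 8 = -4
A=29: P̂ = 3 + 0.2·29 = 8.8; r = 5 − 8.8 = -3.8
A=31: P̂ = 3 + 0.2·31 = 9.2; r = 11.6 − 9.2 = 2.4
A=33: P̂ = 3 + 0.2·33 = 9.6; r = 11.6 − 9.6 = 2
A=34: P̂ = 3 + 0.2·34 = 9.8; r = 11 − 9.8 = 1.2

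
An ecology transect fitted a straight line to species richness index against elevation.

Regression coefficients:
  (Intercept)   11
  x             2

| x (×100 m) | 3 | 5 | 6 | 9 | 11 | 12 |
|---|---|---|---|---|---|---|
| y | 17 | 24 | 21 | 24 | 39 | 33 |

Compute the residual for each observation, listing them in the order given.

x=3: ŷ = 11 + 2·3 = 17; r = 17 − 17 = 0
x=5: ŷ = 11 + 2·5 = 21; r = 24 − 21 = 3
x=6: ŷ = 11 + 2·6 = 23; r = 21 − 23 = -2
x=9: ŷ = 11 + 2·9 = 29; r = 24 − 29 = -5
x=11: ŷ = 11 + 2·11 = 33; r = 39 − 33 = 6
x=12: ŷ = 11 + 2·12 = 35; r = 33 − 35 = -2

0, 3, -2, -5, 6, -2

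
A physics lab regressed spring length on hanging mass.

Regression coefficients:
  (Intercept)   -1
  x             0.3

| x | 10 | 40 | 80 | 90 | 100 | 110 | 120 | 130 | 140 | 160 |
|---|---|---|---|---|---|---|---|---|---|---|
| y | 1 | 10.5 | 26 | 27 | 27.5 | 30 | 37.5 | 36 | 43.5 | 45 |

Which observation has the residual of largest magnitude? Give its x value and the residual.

x=10: ŷ = -1 + 0.3·10 = 2; r = 1 − 2 = -1
x=40: ŷ = -1 + 0.3·40 = 11; r = 10.5 − 11 = -0.5
x=80: ŷ = -1 + 0.3·80 = 23; r = 26 − 23 = 3
x=90: ŷ = -1 + 0.3·90 = 26; r = 27 − 26 = 1
x=100: ŷ = -1 + 0.3·100 = 29; r = 27.5 − 29 = -1.5
x=110: ŷ = -1 + 0.3·110 = 32; r = 30 − 32 = -2
x=120: ŷ = -1 + 0.3·120 = 35; r = 37.5 − 35 = 2.5
x=130: ŷ = -1 + 0.3·130 = 38; r = 36 − 38 = -2
x=140: ŷ = -1 + 0.3·140 = 41; r = 43.5 − 41 = 2.5
x=160: ŷ = -1 + 0.3·160 = 47; r = 45 − 47 = -2
Largest |r| is 3 at x = 80, residual 3.

x = 80, r = 3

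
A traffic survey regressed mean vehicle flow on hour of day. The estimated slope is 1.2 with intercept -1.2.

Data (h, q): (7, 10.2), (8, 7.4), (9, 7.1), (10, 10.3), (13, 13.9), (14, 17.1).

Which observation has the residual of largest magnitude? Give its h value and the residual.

h=7: q̂ = -1.2 + 1.2·7 = 7.2; e = 10.2 − 7.2 = 3
h=8: q̂ = -1.2 + 1.2·8 = 8.4; e = 7.4 − 8.4 = -1
h=9: q̂ = -1.2 + 1.2·9 = 9.6; e = 7.1 − 9.6 = -2.5
h=10: q̂ = -1.2 + 1.2·10 = 10.8; e = 10.3 − 10.8 = -0.5
h=13: q̂ = -1.2 + 1.2·13 = 14.4; e = 13.9 − 14.4 = -0.5
h=14: q̂ = -1.2 + 1.2·14 = 15.6; e = 17.1 − 15.6 = 1.5
Largest |e| is 3 at h = 7, residual 3.

h = 7, e = 3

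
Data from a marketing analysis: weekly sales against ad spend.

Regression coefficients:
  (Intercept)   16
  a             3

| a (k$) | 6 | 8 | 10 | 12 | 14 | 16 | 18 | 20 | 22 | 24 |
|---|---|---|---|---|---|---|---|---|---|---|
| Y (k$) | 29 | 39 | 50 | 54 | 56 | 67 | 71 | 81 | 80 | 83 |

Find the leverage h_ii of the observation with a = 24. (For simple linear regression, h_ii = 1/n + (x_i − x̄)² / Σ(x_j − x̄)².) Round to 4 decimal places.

ā = (6 + 8 + 10 + 12 + 14 + 16 + 18 + 20 + 22 + 24)/10 = 15
Σ(a − ā)² = 81 + 49 + 25 + 9 + 1 + 1 + 9 + 25 + 49 + 81 = 330
h = 1/10 + (9)²/330 = 0.1 + 0.245455 = 0.3455

h = 0.3455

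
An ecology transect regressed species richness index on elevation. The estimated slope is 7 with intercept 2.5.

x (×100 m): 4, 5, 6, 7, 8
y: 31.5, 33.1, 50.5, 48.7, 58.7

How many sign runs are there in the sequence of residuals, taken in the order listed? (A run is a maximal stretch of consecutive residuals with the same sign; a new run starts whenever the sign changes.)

x=4: ŷ = 2.5 + 7·4 = 30.5; e = 31.5 − 30.5 = 1
x=5: ŷ = 2.5 + 7·5 = 37.5; e = 33.1 − 37.5 = -4.4
x=6: ŷ = 2.5 + 7·6 = 44.5; e = 50.5 − 44.5 = 6
x=7: ŷ = 2.5 + 7·7 = 51.5; e = 48.7 − 51.5 = -2.8
x=8: ŷ = 2.5 + 7·8 = 58.5; e = 58.7 − 58.5 = 0.2
Signs: + − + − +
Runs: +×1, −×1, +×1, −×1, +×1 → 5

5 runs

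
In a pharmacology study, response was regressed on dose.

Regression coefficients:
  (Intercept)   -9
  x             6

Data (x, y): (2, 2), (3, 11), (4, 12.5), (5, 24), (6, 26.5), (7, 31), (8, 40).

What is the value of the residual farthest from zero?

r = 3

x=2: ŷ = -9 + 6·2 = 3; r = 2 − 3 = -1
x=3: ŷ = -9 + 6·3 = 9; r = 11 − 9 = 2
x=4: ŷ = -9 + 6·4 = 15; r = 12.5 − 15 = -2.5
x=5: ŷ = -9 + 6·5 = 21; r = 24 − 21 = 3
x=6: ŷ = -9 + 6·6 = 27; r = 26.5 − 27 = -0.5
x=7: ŷ = -9 + 6·7 = 33; r = 31 − 33 = -2
x=8: ŷ = -9 + 6·8 = 39; r = 40 − 39 = 1
Largest |r| is 3 at x = 5, residual 3.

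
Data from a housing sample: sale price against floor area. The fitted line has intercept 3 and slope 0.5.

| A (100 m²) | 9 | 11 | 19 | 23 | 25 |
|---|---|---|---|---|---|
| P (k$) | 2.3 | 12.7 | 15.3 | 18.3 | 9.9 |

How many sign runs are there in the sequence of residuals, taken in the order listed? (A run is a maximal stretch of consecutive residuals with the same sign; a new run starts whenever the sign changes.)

A=9: ŷ = 3 + 0.5·9 = 7.5; e = 2.3 − 7.5 = -5.2
A=11: ŷ = 3 + 0.5·11 = 8.5; e = 12.7 − 8.5 = 4.2
A=19: ŷ = 3 + 0.5·19 = 12.5; e = 15.3 − 12.5 = 2.8
A=23: ŷ = 3 + 0.5·23 = 14.5; e = 18.3 − 14.5 = 3.8
A=25: ŷ = 3 + 0.5·25 = 15.5; e = 9.9 − 15.5 = -5.6
Signs: − + + + −
Runs: −×1, +×3, −×1 → 3

3 runs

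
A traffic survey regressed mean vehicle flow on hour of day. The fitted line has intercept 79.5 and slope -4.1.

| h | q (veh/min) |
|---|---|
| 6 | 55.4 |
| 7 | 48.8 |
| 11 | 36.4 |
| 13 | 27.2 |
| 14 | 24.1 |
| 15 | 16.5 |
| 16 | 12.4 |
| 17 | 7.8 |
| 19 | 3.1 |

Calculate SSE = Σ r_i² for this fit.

h=6: q̂ = 79.5 − 4.1·6 = 54.9; r = 55.4 − 54.9 = 0.5
h=7: q̂ = 79.5 − 4.1·7 = 50.8; r = 48.8 − 50.8 = -2
h=11: q̂ = 79.5 − 4.1·11 = 34.4; r = 36.4 − 34.4 = 2
h=13: q̂ = 79.5 − 4.1·13 = 26.2; r = 27.2 − 26.2 = 1
h=14: q̂ = 79.5 − 4.1·14 = 22.1; r = 24.1 − 22.1 = 2
h=15: q̂ = 79.5 − 4.1·15 = 18; r = 16.5 − 18 = -1.5
h=16: q̂ = 79.5 − 4.1·16 = 13.9; r = 12.4 − 13.9 = -1.5
h=17: q̂ = 79.5 − 4.1·17 = 9.8; r = 7.8 − 9.8 = -2
h=19: q̂ = 79.5 − 4.1·19 = 1.6; r = 3.1 − 1.6 = 1.5
SSE = 0.25 + 4 + 4 + 1 + 4 + 2.25 + 2.25 + 4 + 2.25 = 24

SSE = 24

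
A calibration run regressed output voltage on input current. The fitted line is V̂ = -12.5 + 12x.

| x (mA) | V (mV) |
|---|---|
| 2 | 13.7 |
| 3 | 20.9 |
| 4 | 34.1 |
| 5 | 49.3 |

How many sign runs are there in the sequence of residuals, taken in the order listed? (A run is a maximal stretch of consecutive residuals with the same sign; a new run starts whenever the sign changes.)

x=2: V̂ = -12.5 + 12·2 = 11.5; e = 13.7 − 11.5 = 2.2
x=3: V̂ = -12.5 + 12·3 = 23.5; e = 20.9 − 23.5 = -2.6
x=4: V̂ = -12.5 + 12·4 = 35.5; e = 34.1 − 35.5 = -1.4
x=5: V̂ = -12.5 + 12·5 = 47.5; e = 49.3 − 47.5 = 1.8
Signs: + − − +
Runs: +×1, −×2, +×1 → 3

3 runs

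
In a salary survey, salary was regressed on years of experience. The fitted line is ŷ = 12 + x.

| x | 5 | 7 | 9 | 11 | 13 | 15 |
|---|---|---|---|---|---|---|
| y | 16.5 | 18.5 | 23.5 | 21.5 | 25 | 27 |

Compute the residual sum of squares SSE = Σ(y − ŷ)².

SSE = 9

x=5: ŷ = 12 + 5 = 17; r = 16.5 − 17 = -0.5
x=7: ŷ = 12 + 7 = 19; r = 18.5 − 19 = -0.5
x=9: ŷ = 12 + 9 = 21; r = 23.5 − 21 = 2.5
x=11: ŷ = 12 + 11 = 23; r = 21.5 − 23 = -1.5
x=13: ŷ = 12 + 13 = 25; r = 25 − 25 = 0
x=15: ŷ = 12 + 15 = 27; r = 27 − 27 = 0
SSE = 0.25 + 0.25 + 6.25 + 2.25 + 0 + 0 = 9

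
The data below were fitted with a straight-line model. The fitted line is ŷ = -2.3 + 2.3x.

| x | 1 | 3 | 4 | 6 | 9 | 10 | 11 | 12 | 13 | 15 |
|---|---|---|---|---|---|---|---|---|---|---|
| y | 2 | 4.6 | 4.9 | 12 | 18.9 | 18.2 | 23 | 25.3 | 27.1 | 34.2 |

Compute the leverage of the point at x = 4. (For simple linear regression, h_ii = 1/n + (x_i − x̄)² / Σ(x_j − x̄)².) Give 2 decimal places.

h = 0.20

x̄ = (1 + 3 + 4 + 6 + 9 + 10 + 11 + 12 + 13 + 15)/10 = 8.4
Σ(x − x̄)² = 54.76 + 29.16 + 19.36 + 5.76 + 0.36 + 2.56 + 6.76 + 12.96 + 21.16 + 43.56 = 196.4
h = 1/10 + (-4.4)²/196.4 = 0.1 + 0.0985743 = 0.20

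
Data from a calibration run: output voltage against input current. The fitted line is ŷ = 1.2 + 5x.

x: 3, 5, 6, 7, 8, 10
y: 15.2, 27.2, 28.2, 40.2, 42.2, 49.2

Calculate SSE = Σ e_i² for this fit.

x=3: ŷ = 1.2 + 5·3 = 16.2; e = 15.2 − 16.2 = -1
x=5: ŷ = 1.2 + 5·5 = 26.2; e = 27.2 − 26.2 = 1
x=6: ŷ = 1.2 + 5·6 = 31.2; e = 28.2 − 31.2 = -3
x=7: ŷ = 1.2 + 5·7 = 36.2; e = 40.2 − 36.2 = 4
x=8: ŷ = 1.2 + 5·8 = 41.2; e = 42.2 − 41.2 = 1
x=10: ŷ = 1.2 + 5·10 = 51.2; e = 49.2 − 51.2 = -2
SSE = 1 + 1 + 9 + 16 + 1 + 4 = 32

SSE = 32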